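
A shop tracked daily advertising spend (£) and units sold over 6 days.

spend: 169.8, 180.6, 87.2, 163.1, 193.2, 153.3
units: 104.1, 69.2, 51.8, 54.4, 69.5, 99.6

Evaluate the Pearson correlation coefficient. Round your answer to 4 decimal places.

0.3471

n = 6, Σx = 947.2, Σy = 448.6, Σx² = 156480.98, Σy² = 36018.46, Σxy = 72259.38
nΣxy − ΣxΣy = 433556.28 − 424913.92 = 8642.36
nΣx² − (Σx)² = 938885.88 − 897187.84 = 41698.04; nΣy² − (Σy)² = 216110.76 − 201241.96 = 14868.8
r = 8642.36 / √(41698.04 × 14868.8) = 8642.36 / 24899.7955 ≈ 0.3471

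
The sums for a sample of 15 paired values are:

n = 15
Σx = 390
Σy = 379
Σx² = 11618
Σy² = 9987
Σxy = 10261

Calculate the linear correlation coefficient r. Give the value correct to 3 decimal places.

r = (nΣxy − ΣxΣy) / √[(nΣx² − (Σx)²)(nΣy² − (Σy)²)]
Numerator: 15×10261 − 390×379 = 6105
Denominator: √[(174270 − 152100)(149805 − 143641)] = √[22170 × 6164] = 11689.9906
r = 6105 / 11689.9906 ≈ 0.522

0.522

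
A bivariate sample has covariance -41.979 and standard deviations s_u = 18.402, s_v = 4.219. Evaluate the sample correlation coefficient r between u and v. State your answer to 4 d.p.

-0.5407

r = Cov(u,v) / (s_u · s_v) = -41.979 / (18.402 × 4.219)
  = -41.979 / 77.6380 ≈ -0.5407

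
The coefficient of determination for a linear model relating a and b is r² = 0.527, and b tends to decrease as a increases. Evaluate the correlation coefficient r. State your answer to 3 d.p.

|r| = √0.527 = 0.726
The association is negative, so r = −0.726.

-0.726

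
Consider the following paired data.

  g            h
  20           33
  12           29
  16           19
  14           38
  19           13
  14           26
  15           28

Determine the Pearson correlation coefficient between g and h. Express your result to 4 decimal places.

-0.3315

n = 7, Σg = 110, Σh = 186, Σg² = 1778, Σh² = 5364, Σgh = 2875
nΣgh − ΣgΣh = 20125 − 20460 = -335
nΣg² − (Σg)² = 12446 − 12100 = 346; nΣh² − (Σh)² = 37548 − 34596 = 2952
r = -335 / √(346 × 2952) = -335 / 1010.6394 ≈ -0.3315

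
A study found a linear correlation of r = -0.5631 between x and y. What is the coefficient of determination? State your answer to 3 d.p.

r² = (-0.5631)² = 0.317

0.317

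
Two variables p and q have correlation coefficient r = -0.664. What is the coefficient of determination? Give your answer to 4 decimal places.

r² = (-0.664)² = 0.4409

0.4409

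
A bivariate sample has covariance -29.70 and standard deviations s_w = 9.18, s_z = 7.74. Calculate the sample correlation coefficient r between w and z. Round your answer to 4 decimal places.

r = Cov(w,z) / (s_w · s_z) = -29.70 / (9.18 × 7.74)
  = -29.70 / 71.0532 ≈ -0.4180

-0.4180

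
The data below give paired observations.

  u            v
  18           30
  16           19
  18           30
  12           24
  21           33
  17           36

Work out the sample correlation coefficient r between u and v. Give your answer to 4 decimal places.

n = 6, Σu = 102, Σv = 172, Σu² = 1778, Σv² = 5122, Σuv = 2977
nΣuv − ΣuΣv = 17862 − 17544 = 318
nΣu² − (Σu)² = 10668 − 10404 = 264; nΣv² − (Σv)² = 30732 − 29584 = 1148
r = 318 / √(264 × 1148) = 318 / 550.5198 ≈ 0.5776

0.5776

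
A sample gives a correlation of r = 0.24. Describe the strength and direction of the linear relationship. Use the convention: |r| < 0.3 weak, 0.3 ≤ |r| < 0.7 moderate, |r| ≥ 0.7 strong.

weak positive

r = 0.24 > 0 so the relationship is positive.
|r| = 0.24, which falls in the weak range.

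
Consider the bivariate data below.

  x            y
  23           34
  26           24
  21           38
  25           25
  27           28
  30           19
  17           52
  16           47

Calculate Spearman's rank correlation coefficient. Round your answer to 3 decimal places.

Rank x: 4, 6, 3, 5, 7, 8, 2, 1
Rank y: 5, 2, 6, 3, 4, 1, 8, 7
d = rank(x) − rank(y): -1, 4, -3, 2, 3, 7, -6, -6; Σd² = 160
ρ = 1 − 6Σd² / [n(n²−1)] = 1 − 6×160 / (8×63) = 1 − 960/504 ≈ -0.905

-0.905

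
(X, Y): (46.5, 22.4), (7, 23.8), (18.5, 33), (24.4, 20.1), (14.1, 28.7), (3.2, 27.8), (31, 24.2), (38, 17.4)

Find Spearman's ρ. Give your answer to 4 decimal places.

-0.5714

Rank X: 8, 2, 4, 5, 3, 1, 6, 7
Rank Y: 3, 4, 8, 2, 7, 6, 5, 1
d = rank(X) − rank(Y): 5, -2, -4, 3, -4, -5, 1, 6; Σd² = 132
ρ = 1 − 6Σd² / [n(n²−1)] = 1 − 6×132 / (8×63) = 1 − 792/504 ≈ -0.5714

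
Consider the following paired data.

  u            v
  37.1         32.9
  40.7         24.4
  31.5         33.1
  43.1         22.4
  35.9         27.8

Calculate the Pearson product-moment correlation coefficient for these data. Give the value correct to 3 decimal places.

n = 5, Σu = 188.3, Σv = 140.6, Σu² = 7171.57, Σv² = 4047.98, Σuv = 5219.78
nΣuv − ΣuΣv = 26098.9 − 26474.98 = -376.08
nΣu² − (Σu)² = 35857.85 − 35456.89 = 400.96; nΣv² − (Σv)² = 20239.9 − 19768.36 = 471.54
r = -376.08 / √(400.96 × 471.54) = -376.08 / 434.8203 ≈ -0.865

-0.865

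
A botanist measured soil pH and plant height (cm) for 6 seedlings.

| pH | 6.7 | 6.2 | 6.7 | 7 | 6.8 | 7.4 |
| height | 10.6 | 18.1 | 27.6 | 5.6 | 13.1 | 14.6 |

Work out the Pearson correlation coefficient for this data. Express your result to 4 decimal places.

n = 6, Σx = 40.8, Σy = 89.6, Σx² = 278.22, Σy² = 1617.86, Σxy = 604.48
nΣxy − ΣxΣy = 3626.88 − 3655.68 = -28.8
nΣx² − (Σx)² = 1669.32 − 1664.64 = 4.68; nΣy² − (Σy)² = 9707.16 − 8028.16 = 1679
r = -28.8 / √(4.68 × 1679) = -28.8 / 88.6438 ≈ -0.3249

-0.3249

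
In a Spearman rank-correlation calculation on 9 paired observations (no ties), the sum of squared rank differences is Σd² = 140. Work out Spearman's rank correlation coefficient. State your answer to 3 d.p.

-0.167

ρ = 1 − 6Σd² / [n(n²−1)] = 1 − 6×140 / (9×80)
  = 1 − 840/720 = 1 − 1.1667 ≈ -0.167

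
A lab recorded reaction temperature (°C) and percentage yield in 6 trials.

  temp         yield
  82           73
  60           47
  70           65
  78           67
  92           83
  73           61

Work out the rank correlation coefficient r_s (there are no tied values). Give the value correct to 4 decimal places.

Rank temp: 5, 1, 2, 4, 6, 3
Rank yield: 5, 1, 3, 4, 6, 2
d = rank(temp) − rank(yield): 0, 0, -1, 0, 0, 1; Σd² = 2
ρ = 1 − 6Σd² / [n(n²−1)] = 1 − 6×2 / (6×35) = 1 − 12/210 ≈ 0.9429

0.9429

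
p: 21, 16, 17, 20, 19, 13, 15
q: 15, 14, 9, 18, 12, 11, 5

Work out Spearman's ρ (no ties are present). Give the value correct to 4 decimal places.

0.7143

Rank p: 7, 3, 4, 6, 5, 1, 2
Rank q: 6, 5, 2, 7, 4, 3, 1
d = rank(p) − rank(q): 1, -2, 2, -1, 1, -2, 1; Σd² = 16
ρ = 1 − 6Σd² / [n(n²−1)] = 1 − 6×16 / (7×48) = 1 − 96/336 ≈ 0.7143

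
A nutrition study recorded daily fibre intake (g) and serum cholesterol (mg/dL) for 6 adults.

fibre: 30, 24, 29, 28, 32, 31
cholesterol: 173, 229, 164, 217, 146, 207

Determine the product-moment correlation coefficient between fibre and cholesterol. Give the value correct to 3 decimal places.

n = 6, Σx = 174, Σy = 1136, Σx² = 5086, Σy² = 220520, Σxy = 32607
nΣxy − ΣxΣy = 195642 − 197664 = -2022
nΣx² − (Σx)² = 30516 − 30276 = 240; nΣy² − (Σy)² = 1323120 − 1290496 = 32624
r = -2022 / √(240 × 32624) = -2022 / 2798.1708 ≈ -0.723

-0.723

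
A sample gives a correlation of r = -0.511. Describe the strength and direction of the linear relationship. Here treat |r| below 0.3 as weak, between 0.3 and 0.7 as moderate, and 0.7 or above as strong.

moderate negative

r = -0.511 < 0 so the relationship is negative.
|r| = 0.511, which falls in the moderate range.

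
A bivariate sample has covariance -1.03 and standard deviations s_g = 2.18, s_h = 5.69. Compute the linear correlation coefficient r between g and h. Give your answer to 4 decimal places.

-0.0830

r = Cov(g,h) / (s_g · s_h) = -1.03 / (2.18 × 5.69)
  = -1.03 / 12.4042 ≈ -0.0830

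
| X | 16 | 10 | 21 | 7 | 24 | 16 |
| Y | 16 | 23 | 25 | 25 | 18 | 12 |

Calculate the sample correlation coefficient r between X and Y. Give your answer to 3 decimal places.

-0.317

n = 6, ΣX = 94, ΣY = 119, ΣX² = 1678, ΣY² = 2503, ΣXY = 1810
nΣXY − ΣXΣY = 10860 − 11186 = -326
nΣX² − (ΣX)² = 10068 − 8836 = 1232; nΣY² − (ΣY)² = 15018 − 14161 = 857
r = -326 / √(1232 × 857) = -326 / 1027.5330 ≈ -0.317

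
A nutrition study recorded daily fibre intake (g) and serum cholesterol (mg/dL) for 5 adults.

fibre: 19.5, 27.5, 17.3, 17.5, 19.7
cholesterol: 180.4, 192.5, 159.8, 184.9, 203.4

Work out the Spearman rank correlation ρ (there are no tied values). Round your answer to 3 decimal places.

0.800

Rank fibre: 3, 5, 1, 2, 4
Rank cholesterol: 2, 4, 1, 3, 5
d = rank(fibre) − rank(cholesterol): 1, 1, 0, -1, -1; Σd² = 4
ρ = 1 − 6Σd² / [n(n²−1)] = 1 − 6×4 / (5×24) = 1 − 24/120 ≈ 0.800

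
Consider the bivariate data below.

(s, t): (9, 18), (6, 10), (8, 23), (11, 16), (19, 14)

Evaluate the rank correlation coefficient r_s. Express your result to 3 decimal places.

0.000

Rank s: 3, 1, 2, 4, 5
Rank t: 4, 1, 5, 3, 2
d = rank(s) − rank(t): -1, 0, -3, 1, 3; Σd² = 20
ρ = 1 − 6Σd² / [n(n²−1)] = 1 − 6×20 / (5×24) = 1 − 120/120 ≈ 0.000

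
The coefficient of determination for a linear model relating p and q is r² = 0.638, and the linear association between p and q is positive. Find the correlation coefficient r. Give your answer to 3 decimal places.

0.799

|r| = √0.638 = 0.799
The association is positive, so r = 0.799.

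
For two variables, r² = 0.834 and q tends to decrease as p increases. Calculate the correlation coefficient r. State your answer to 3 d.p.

|r| = √0.834 = 0.913
The association is negative, so r = −0.913.

-0.913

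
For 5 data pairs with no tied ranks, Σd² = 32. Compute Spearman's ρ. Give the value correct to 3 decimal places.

-0.600

ρ = 1 − 6Σd² / [n(n²−1)] = 1 − 6×32 / (5×24)
  = 1 − 192/120 = 1 − 1.6000 ≈ -0.600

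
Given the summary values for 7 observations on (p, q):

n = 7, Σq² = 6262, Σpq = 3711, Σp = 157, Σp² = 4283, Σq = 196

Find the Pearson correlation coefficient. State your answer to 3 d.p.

r = (nΣpq − ΣpΣq) / √[(nΣp² − (Σp)²)(nΣq² − (Σq)²)]
Numerator: 7×3711 − 157×196 = -4795
Denominator: √[(29981 − 24649)(43834 − 38416)] = √[5332 × 5418] = 5374.8280
r = -4795 / 5374.8280 ≈ -0.892

-0.892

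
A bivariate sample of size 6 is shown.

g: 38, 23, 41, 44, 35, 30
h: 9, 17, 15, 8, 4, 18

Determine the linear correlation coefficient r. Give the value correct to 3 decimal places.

-0.540

n = 6, Σg = 211, Σh = 71, Σg² = 7715, Σh² = 999, Σgh = 2380
nΣgh − ΣgΣh = 14280 − 14981 = -701
nΣg² − (Σg)² = 46290 − 44521 = 1769; nΣh² − (Σh)² = 5994 − 5041 = 953
r = -701 / √(1769 × 953) = -701 / 1298.4056 ≈ -0.540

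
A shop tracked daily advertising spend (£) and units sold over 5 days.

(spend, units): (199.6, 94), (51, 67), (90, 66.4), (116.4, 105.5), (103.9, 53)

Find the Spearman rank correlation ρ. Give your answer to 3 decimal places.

0.500

Rank spend: 5, 1, 2, 4, 3
Rank units: 4, 3, 2, 5, 1
d = rank(spend) − rank(units): 1, -2, 0, -1, 2; Σd² = 10
ρ = 1 − 6Σd² / [n(n²−1)] = 1 − 6×10 / (5×24) = 1 − 60/120 ≈ 0.500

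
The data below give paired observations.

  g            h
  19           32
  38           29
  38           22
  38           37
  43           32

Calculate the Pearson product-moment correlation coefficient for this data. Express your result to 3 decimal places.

-0.109

n = 5, Σg = 176, Σh = 152, Σg² = 6542, Σh² = 4742, Σgh = 5328
nΣgh − ΣgΣh = 26640 − 26752 = -112
nΣg² − (Σg)² = 32710 − 30976 = 1734; nΣh² − (Σh)² = 23710 − 23104 = 606
r = -112 / √(1734 × 606) = -112 / 1025.0873 ≈ -0.109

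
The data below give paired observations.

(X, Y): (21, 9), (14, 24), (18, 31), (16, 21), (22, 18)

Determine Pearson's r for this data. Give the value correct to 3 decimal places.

-0.551

n = 5, ΣX = 91, ΣY = 103, ΣX² = 1701, ΣY² = 2383, ΣXY = 1815
nΣXY − ΣXΣY = 9075 − 9373 = -298
nΣX² − (ΣX)² = 8505 − 8281 = 224; nΣY² − (ΣY)² = 11915 − 10609 = 1306
r = -298 / √(224 × 1306) = -298 / 540.8734 ≈ -0.551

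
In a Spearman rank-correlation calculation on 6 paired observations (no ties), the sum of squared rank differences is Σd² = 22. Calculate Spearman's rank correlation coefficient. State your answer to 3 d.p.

0.371

ρ = 1 − 6Σd² / [n(n²−1)] = 1 − 6×22 / (6×35)
  = 1 − 132/210 = 1 − 0.6286 ≈ 0.371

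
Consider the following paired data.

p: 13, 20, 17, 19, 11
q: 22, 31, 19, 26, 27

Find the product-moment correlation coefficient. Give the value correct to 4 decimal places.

n = 5, Σp = 80, Σq = 125, Σp² = 1340, Σq² = 3211, Σpq = 2020
nΣpq − ΣpΣq = 10100 − 10000 = 100
nΣp² − (Σp)² = 6700 − 6400 = 300; nΣq² − (Σq)² = 16055 − 15625 = 430
r = 100 / √(300 × 430) = 100 / 359.1657 ≈ 0.2784

0.2784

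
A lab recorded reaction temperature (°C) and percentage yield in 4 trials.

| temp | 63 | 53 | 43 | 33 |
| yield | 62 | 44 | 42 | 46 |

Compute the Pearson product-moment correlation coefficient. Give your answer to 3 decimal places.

0.706

n = 4, Σx = 192, Σy = 194, Σx² = 9716, Σy² = 9660, Σxy = 9562
nΣxy − ΣxΣy = 38248 − 37248 = 1000
nΣx² − (Σx)² = 38864 − 36864 = 2000; nΣy² − (Σy)² = 38640 − 37636 = 1004
r = 1000 / √(2000 × 1004) = 1000 / 1417.0392 ≈ 0.706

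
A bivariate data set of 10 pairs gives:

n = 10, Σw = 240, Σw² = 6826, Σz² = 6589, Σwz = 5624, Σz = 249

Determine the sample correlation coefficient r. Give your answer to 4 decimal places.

-0.5467

r = (nΣwz − ΣwΣz) / √[(nΣw² − (Σw)²)(nΣz² − (Σz)²)]
Numerator: 10×5624 − 240×249 = -3520
Denominator: √[(68260 − 57600)(65890 − 62001)] = √[10660 × 3889] = 6438.6909
r = -3520 / 6438.6909 ≈ -0.5467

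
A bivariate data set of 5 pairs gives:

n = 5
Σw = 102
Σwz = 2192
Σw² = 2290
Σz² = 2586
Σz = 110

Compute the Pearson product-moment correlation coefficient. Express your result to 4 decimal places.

-0.2790

r = (nΣwz − ΣwΣz) / √[(nΣw² − (Σw)²)(nΣz² − (Σz)²)]
Numerator: 5×2192 − 102×110 = -260
Denominator: √[(11450 − 10404)(12930 − 12100)] = √[1046 × 830] = 931.7618
r = -260 / 931.7618 ≈ -0.2790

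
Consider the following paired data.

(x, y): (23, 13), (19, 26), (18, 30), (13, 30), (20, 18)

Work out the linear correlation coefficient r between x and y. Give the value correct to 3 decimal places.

n = 5, Σx = 93, Σy = 117, Σx² = 1783, Σy² = 2969, Σxy = 2083
nΣxy − ΣxΣy = 10415 − 10881 = -466
nΣx² − (Σx)² = 8915 − 8649 = 266; nΣy² − (Σy)² = 14845 − 13689 = 1156
r = -466 / √(266 × 1156) = -466 / 554.5232 ≈ -0.840

-0.840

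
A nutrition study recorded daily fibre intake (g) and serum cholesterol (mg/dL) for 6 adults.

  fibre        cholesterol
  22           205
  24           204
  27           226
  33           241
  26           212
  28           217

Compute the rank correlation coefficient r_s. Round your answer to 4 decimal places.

0.8857

Rank fibre: 1, 2, 4, 6, 3, 5
Rank cholesterol: 2, 1, 5, 6, 3, 4
d = rank(fibre) − rank(cholesterol): -1, 1, -1, 0, 0, 1; Σd² = 4
ρ = 1 − 6Σd² / [n(n²−1)] = 1 − 6×4 / (6×35) = 1 − 24/210 ≈ 0.8857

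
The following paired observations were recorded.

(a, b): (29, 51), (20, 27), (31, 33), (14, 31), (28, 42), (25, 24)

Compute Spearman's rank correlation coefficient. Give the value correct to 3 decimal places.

Rank a: 5, 2, 6, 1, 4, 3
Rank b: 6, 2, 4, 3, 5, 1
d = rank(a) − rank(b): -1, 0, 2, -2, -1, 2; Σd² = 14
ρ = 1 − 6Σd² / [n(n²−1)] = 1 − 6×14 / (6×35) = 1 − 84/210 ≈ 0.600

0.600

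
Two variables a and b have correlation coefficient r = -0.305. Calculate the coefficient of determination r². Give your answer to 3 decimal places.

0.093

r² = (-0.305)² = 0.093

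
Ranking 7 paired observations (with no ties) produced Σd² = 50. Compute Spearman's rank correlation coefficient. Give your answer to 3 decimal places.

0.107

ρ = 1 − 6Σd² / [n(n²−1)] = 1 − 6×50 / (7×48)
  = 1 − 300/336 = 1 − 0.8929 ≈ 0.107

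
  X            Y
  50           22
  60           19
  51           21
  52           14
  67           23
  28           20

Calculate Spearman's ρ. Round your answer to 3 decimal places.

Rank X: 2, 5, 3, 4, 6, 1
Rank Y: 5, 2, 4, 1, 6, 3
d = rank(X) − rank(Y): -3, 3, -1, 3, 0, -2; Σd² = 32
ρ = 1 − 6Σd² / [n(n²−1)] = 1 − 6×32 / (6×35) = 1 − 192/210 ≈ 0.086

0.086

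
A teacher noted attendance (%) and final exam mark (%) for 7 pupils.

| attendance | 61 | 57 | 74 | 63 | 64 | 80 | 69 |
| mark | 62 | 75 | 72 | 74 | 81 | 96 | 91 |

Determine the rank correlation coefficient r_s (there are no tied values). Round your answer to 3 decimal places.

0.500

Rank attendance: 2, 1, 6, 3, 4, 7, 5
Rank mark: 1, 4, 2, 3, 5, 7, 6
d = rank(attendance) − rank(mark): 1, -3, 4, 0, -1, 0, -1; Σd² = 28
ρ = 1 − 6Σd² / [n(n²−1)] = 1 − 6×28 / (7×48) = 1 − 168/336 ≈ 0.500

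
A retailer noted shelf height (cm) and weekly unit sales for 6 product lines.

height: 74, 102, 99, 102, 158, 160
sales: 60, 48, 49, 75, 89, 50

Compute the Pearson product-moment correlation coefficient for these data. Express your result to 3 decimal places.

n = 6, Σx = 695, Σy = 371, Σx² = 86649, Σy² = 24351, Σxy = 43899
nΣxy − ΣxΣy = 263394 − 257845 = 5549
nΣx² − (Σx)² = 519894 − 483025 = 36869; nΣy² − (Σy)² = 146106 − 137641 = 8465
r = 5549 / √(36869 × 8465) = 5549 / 17666.2414 ≈ 0.314

0.314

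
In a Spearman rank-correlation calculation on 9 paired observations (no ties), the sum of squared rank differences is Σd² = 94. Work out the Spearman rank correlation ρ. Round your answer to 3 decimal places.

ρ = 1 − 6Σd² / [n(n²−1)] = 1 − 6×94 / (9×80)
  = 1 − 564/720 = 1 − 0.7833 ≈ 0.217

0.217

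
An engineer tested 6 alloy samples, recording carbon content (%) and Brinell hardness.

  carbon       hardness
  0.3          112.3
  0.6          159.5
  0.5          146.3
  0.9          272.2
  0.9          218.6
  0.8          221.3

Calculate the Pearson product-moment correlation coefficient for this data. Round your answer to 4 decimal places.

0.9491

n = 6, Σx = 4, Σy = 1130.2, Σx² = 2.96, Σy² = 230307.72, Σxy = 821.3
nΣxy − ΣxΣy = 4927.8 − 4520.8 = 407
nΣx² − (Σx)² = 17.76 − 16 = 1.76; nΣy² − (Σy)² = 1381846.32 − 1277352.04 = 104494.28
r = 407 / √(1.76 × 104494.28) = 407 / 428.8472 ≈ 0.9491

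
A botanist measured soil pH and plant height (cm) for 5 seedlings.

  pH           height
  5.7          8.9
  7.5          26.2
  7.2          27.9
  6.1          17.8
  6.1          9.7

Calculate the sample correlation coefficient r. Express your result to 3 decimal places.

0.926

n = 5, Σx = 32.6, Σy = 90.5, Σx² = 215, Σy² = 1954.99, Σxy = 615.86
nΣxy − ΣxΣy = 3079.3 − 2950.3 = 129
nΣx² − (Σx)² = 1075 − 1062.76 = 12.24; nΣy² − (Σy)² = 9774.95 − 8190.25 = 1584.7
r = 129 / √(12.24 × 1584.7) = 129 / 139.2721 ≈ 0.926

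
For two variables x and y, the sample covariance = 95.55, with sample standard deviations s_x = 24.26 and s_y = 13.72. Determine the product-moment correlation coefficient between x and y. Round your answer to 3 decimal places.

r = Cov(x,y) / (s_x · s_y) = 95.55 / (24.26 × 13.72)
  = 95.55 / 332.8472 ≈ 0.287

0.287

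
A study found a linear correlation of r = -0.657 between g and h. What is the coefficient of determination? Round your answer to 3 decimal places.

r² = (-0.657)² = 0.432

0.432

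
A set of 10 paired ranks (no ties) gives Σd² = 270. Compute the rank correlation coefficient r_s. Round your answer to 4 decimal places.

ρ = 1 − 6Σd² / [n(n²−1)] = 1 − 6×270 / (10×99)
  = 1 − 1620/990 = 1 − 1.63636 ≈ -0.6364

-0.6364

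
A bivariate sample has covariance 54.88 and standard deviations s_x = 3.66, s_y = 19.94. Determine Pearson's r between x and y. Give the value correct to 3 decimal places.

0.752

r = Cov(x,y) / (s_x · s_y) = 54.88 / (3.66 × 19.94)
  = 54.88 / 72.9804 ≈ 0.752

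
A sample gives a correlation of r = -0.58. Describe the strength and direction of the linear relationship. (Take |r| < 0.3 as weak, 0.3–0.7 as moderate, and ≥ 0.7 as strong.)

moderate negative

r = -0.58 < 0 so the relationship is negative.
|r| = 0.58, which falls in the moderate range.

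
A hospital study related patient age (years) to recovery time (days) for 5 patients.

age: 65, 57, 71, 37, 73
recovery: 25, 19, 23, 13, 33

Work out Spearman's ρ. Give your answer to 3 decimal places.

Rank age: 3, 2, 4, 1, 5
Rank recovery: 4, 2, 3, 1, 5
d = rank(age) − rank(recovery): -1, 0, 1, 0, 0; Σd² = 2
ρ = 1 − 6Σd² / [n(n²−1)] = 1 − 6×2 / (5×24) = 1 − 12/120 ≈ 0.900

0.900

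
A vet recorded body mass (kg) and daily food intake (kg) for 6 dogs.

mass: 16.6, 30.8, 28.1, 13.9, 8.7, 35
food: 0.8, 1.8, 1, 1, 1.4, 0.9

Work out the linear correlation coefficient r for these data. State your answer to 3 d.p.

0.067

n = 6, Σx = 133.1, Σy = 6.9, Σx² = 3507.71, Σy² = 8.65, Σxy = 154.4
nΣxy − ΣxΣy = 926.4 − 918.39 = 8.01
nΣx² − (Σx)² = 21046.26 − 17715.61 = 3330.65; nΣy² − (Σy)² = 51.9 − 47.61 = 4.29
r = 8.01 / √(3330.65 × 4.29) = 8.01 / 119.5345 ≈ 0.067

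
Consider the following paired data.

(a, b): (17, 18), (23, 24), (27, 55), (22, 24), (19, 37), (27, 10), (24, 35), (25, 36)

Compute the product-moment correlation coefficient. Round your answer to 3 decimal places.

0.250

n = 8, Σa = 184, Σb = 239, Σa² = 4322, Σb² = 8491, Σab = 5584
nΣab − ΣaΣb = 44672 − 43976 = 696
nΣa² − (Σa)² = 34576 − 33856 = 720; nΣb² − (Σb)² = 67928 − 57121 = 10807
r = 696 / √(720 × 10807) = 696 / 2789.4516 ≈ 0.250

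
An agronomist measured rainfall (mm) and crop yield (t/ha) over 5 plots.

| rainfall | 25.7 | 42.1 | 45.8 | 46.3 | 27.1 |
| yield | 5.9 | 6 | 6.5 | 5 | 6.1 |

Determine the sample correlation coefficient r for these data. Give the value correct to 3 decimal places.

-0.203

n = 5, Σx = 187, Σy = 29.5, Σx² = 7408.64, Σy² = 175.27, Σxy = 1098.74
nΣxy − ΣxΣy = 5493.7 − 5516.5 = -22.8
nΣx² − (Σx)² = 37043.2 − 34969 = 2074.2; nΣy² − (Σy)² = 876.35 − 870.25 = 6.1
r = -22.8 / √(2074.2 × 6.1) = -22.8 / 112.4839 ≈ -0.203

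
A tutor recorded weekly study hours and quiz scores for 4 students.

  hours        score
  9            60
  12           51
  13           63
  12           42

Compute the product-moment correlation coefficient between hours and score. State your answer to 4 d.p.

n = 4, Σx = 46, Σy = 216, Σx² = 538, Σy² = 11934, Σxy = 2475
nΣxy − ΣxΣy = 9900 − 9936 = -36
nΣx² − (Σx)² = 2152 − 2116 = 36; nΣy² − (Σy)² = 47736 − 46656 = 1080
r = -36 / √(36 × 1080) = -36 / 197.1801 ≈ -0.1826

-0.1826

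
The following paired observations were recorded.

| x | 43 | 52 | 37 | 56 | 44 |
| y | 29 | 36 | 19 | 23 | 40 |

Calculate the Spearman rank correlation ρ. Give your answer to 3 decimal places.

0.300

Rank x: 2, 4, 1, 5, 3
Rank y: 3, 4, 1, 2, 5
d = rank(x) − rank(y): -1, 0, 0, 3, -2; Σd² = 14
ρ = 1 − 6Σd² / [n(n²−1)] = 1 − 6×14 / (5×24) = 1 − 84/120 ≈ 0.300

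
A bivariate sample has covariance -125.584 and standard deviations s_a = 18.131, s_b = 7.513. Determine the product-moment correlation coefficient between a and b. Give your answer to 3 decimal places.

-0.922

r = Cov(a,b) / (s_a · s_b) = -125.584 / (18.131 × 7.513)
  = -125.584 / 136.2182 ≈ -0.922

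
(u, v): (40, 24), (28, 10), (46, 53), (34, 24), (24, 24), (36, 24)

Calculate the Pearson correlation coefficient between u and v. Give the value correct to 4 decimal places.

0.7493

n = 6, Σu = 208, Σv = 159, Σu² = 7528, Σv² = 5213, Σuv = 5934
nΣuv − ΣuΣv = 35604 − 33072 = 2532
nΣu² − (Σu)² = 45168 − 43264 = 1904; nΣv² − (Σv)² = 31278 − 25281 = 5997
r = 2532 / √(1904 × 5997) = 2532 / 3379.0957 ≈ 0.7493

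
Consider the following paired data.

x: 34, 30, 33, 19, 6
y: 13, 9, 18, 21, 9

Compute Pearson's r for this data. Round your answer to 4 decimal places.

n = 5, Σx = 122, Σy = 70, Σx² = 3542, Σy² = 1096, Σxy = 1759
nΣxy − ΣxΣy = 8795 − 8540 = 255
nΣx² − (Σx)² = 17710 − 14884 = 2826; nΣy² − (Σy)² = 5480 − 4900 = 580
r = 255 / √(2826 × 580) = 255 / 1280.2656 ≈ 0.1992

0.1992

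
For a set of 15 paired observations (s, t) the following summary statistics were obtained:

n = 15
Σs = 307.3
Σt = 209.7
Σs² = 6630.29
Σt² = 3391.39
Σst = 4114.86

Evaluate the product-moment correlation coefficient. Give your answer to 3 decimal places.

-0.462

r = (nΣst − ΣsΣt) / √[(nΣs² − (Σs)²)(nΣt² − (Σt)²)]
Numerator: 15×4114.86 − 307.3×209.7 = -2717.91
Denominator: √[(99454.35 − 94433.29)(50870.85 − 43974.09)] = √[5021.06 × 6896.76] = 5884.6449
r = -2717.91 / 5884.6449 ≈ -0.462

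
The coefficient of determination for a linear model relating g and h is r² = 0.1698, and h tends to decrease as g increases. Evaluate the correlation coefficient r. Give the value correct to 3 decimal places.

|r| = √0.1698 = 0.412
The association is negative, so r = −0.412.

-0.412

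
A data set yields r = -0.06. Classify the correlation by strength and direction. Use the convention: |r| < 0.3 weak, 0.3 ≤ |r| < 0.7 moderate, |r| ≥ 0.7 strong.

weak negative

r = -0.06 < 0 so the relationship is negative.
|r| = 0.06, which falls in the weak range.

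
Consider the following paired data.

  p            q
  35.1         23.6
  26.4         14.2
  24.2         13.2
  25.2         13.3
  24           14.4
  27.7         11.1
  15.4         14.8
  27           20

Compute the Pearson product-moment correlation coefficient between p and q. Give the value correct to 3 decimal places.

n = 8, Σp = 205, Σq = 124.6, Σp² = 5459.1, Σq² = 2059.34, Σpq = 3278.83
nΣpq − ΣpΣq = 26230.64 − 25543 = 687.64
nΣp² − (Σp)² = 43672.8 − 42025 = 1647.8; nΣq² − (Σq)² = 16474.72 − 15525.16 = 949.56
r = 687.64 / √(1647.8 × 949.56) = 687.64 / 1250.8737 ≈ 0.550

0.550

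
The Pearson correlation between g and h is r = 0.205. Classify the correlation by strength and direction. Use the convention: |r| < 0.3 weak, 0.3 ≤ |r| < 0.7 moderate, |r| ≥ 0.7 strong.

r = 0.205 > 0 so the relationship is positive.
|r| = 0.205, which falls in the weak range.

weak positive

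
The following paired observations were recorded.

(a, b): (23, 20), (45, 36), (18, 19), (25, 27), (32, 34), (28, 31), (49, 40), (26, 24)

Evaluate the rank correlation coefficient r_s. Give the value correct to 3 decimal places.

Rank a: 2, 7, 1, 3, 6, 5, 8, 4
Rank b: 2, 7, 1, 4, 6, 5, 8, 3
d = rank(a) − rank(b): 0, 0, 0, -1, 0, 0, 0, 1; Σd² = 2
ρ = 1 − 6Σd² / [n(n²−1)] = 1 − 6×2 / (8×63) = 1 − 12/504 ≈ 0.976

0.976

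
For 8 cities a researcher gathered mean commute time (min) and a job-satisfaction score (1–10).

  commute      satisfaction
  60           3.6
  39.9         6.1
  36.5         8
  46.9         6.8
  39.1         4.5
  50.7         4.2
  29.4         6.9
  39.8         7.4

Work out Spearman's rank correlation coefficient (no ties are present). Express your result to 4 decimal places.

Rank commute: 8, 5, 2, 6, 3, 7, 1, 4
Rank satisfaction: 1, 4, 8, 5, 3, 2, 6, 7
d = rank(commute) − rank(satisfaction): 7, 1, -6, 1, 0, 5, -5, -3; Σd² = 146
ρ = 1 − 6Σd² / [n(n²−1)] = 1 − 6×146 / (8×63) = 1 − 876/504 ≈ -0.7381

-0.7381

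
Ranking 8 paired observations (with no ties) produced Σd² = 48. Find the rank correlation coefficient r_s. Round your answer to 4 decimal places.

ρ = 1 − 6Σd² / [n(n²−1)] = 1 − 6×48 / (8×63)
  = 1 − 288/504 = 1 − 0.57143 ≈ 0.4286

0.4286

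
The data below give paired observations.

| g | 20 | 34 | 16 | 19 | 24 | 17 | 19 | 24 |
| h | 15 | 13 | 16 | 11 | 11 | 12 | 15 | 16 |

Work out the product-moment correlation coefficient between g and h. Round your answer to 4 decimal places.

n = 8, Σg = 173, Σh = 109, Σg² = 3975, Σh² = 1517, Σgh = 2344
nΣgh − ΣgΣh = 18752 − 18857 = -105
nΣg² − (Σg)² = 31800 − 29929 = 1871; nΣh² − (Σh)² = 12136 − 11881 = 255
r = -105 / √(1871 × 255) = -105 / 690.7279 ≈ -0.1520

-0.1520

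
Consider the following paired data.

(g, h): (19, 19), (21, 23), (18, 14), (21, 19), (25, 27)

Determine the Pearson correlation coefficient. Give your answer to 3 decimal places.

n = 5, Σg = 104, Σh = 102, Σg² = 2192, Σh² = 2176, Σgh = 2170
nΣgh − ΣgΣh = 10850 − 10608 = 242
nΣg² − (Σg)² = 10960 − 10816 = 144; nΣh² − (Σh)² = 10880 − 10404 = 476
r = 242 / √(144 × 476) = 242 / 261.8091 ≈ 0.924

0.924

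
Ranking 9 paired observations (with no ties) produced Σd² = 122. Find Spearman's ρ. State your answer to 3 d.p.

ρ = 1 − 6Σd² / [n(n²−1)] = 1 − 6×122 / (9×80)
  = 1 − 732/720 = 1 − 1.0167 ≈ -0.017

-0.017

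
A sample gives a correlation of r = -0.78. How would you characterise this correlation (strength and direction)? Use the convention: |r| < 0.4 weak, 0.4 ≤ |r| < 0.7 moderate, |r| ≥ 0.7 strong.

strong negative

r = -0.78 < 0 so the relationship is negative.
|r| = 0.78, which falls in the strong range.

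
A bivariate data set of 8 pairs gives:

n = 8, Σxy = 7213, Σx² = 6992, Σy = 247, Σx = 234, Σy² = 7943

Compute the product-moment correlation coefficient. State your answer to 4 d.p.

r = (nΣxy − ΣxΣy) / √[(nΣx² − (Σx)²)(nΣy² − (Σy)²)]
Numerator: 8×7213 − 234×247 = -94
Denominator: √[(55936 − 54756)(63544 − 61009)] = √[1180 × 2535] = 1729.5375
r = -94 / 1729.5375 ≈ -0.0543

-0.0543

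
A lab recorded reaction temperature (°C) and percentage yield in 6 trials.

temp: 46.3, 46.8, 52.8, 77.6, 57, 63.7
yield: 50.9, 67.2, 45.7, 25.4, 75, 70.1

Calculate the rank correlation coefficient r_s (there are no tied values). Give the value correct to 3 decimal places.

Rank temp: 1, 2, 3, 6, 4, 5
Rank yield: 3, 4, 2, 1, 6, 5
d = rank(temp) − rank(yield): -2, -2, 1, 5, -2, 0; Σd² = 38
ρ = 1 − 6Σd² / [n(n²−1)] = 1 − 6×38 / (6×35) = 1 − 228/210 ≈ -0.086

-0.086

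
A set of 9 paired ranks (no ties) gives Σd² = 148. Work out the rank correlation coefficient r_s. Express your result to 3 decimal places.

-0.233

ρ = 1 − 6Σd² / [n(n²−1)] = 1 − 6×148 / (9×80)
  = 1 − 888/720 = 1 − 1.2333 ≈ -0.233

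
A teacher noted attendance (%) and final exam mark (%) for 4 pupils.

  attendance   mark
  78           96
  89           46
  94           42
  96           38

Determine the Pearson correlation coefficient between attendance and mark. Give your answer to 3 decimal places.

-0.967

n = 4, Σx = 357, Σy = 222, Σx² = 32057, Σy² = 14540, Σxy = 19178
nΣxy − ΣxΣy = 76712 − 79254 = -2542
nΣx² − (Σx)² = 128228 − 127449 = 779; nΣy² − (Σy)² = 58160 − 49284 = 8876
r = -2542 / √(779 × 8876) = -2542 / 2629.5254 ≈ -0.967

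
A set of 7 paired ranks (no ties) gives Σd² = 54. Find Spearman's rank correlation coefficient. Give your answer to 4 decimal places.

0.0357

ρ = 1 − 6Σd² / [n(n²−1)] = 1 − 6×54 / (7×48)
  = 1 − 324/336 = 1 − 0.96429 ≈ 0.0357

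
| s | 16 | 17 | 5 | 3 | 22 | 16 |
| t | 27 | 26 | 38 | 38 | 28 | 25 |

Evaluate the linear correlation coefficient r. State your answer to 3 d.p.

n = 6, Σs = 79, Σt = 182, Σs² = 1319, Σt² = 5702, Σst = 2194
nΣst − ΣsΣt = 13164 − 14378 = -1214
nΣs² − (Σs)² = 7914 − 6241 = 1673; nΣt² − (Σt)² = 34212 − 33124 = 1088
r = -1214 / √(1673 × 1088) = -1214 / 1349.1568 ≈ -0.900

-0.900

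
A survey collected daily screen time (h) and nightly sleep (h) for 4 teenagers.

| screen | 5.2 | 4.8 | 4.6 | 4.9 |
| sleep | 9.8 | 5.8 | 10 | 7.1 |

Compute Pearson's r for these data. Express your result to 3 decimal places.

n = 4, Σx = 19.5, Σy = 32.7, Σx² = 95.25, Σy² = 280.09, Σxy = 159.59
nΣxy − ΣxΣy = 638.36 − 637.65 = 0.71
nΣx² − (Σx)² = 381 − 380.25 = 0.75; nΣy² − (Σy)² = 1120.36 − 1069.29 = 51.07
r = 0.71 / √(0.75 × 51.07) = 0.71 / 6.1889 ≈ 0.115

0.115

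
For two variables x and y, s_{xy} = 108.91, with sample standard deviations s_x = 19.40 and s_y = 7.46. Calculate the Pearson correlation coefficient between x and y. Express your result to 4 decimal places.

0.7525

r = Cov(x,y) / (s_x · s_y) = 108.91 / (19.40 × 7.46)
  = 108.91 / 144.7240 ≈ 0.7525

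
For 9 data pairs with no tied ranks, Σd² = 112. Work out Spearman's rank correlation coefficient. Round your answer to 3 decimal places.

ρ = 1 − 6Σd² / [n(n²−1)] = 1 − 6×112 / (9×80)
  = 1 − 672/720 = 1 − 0.9333 ≈ 0.067

0.067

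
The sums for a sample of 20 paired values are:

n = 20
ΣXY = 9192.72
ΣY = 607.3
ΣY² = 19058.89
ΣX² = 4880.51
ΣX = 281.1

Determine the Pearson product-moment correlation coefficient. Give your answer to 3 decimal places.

r = (nΣXY − ΣXΣY) / √[(nΣX² − (ΣX)²)(nΣY² − (ΣY)²)]
Numerator: 20×9192.72 − 281.1×607.3 = 13142.37
Denominator: √[(97610.2 − 79017.21)(381177.8 − 368813.29)] = √[18592.99 × 12364.51] = 15162.2297
r = 13142.37 / 15162.2297 ≈ 0.867

0.867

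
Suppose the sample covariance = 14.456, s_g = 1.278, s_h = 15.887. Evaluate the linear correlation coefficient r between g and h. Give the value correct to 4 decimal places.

0.7120

r = Cov(g,h) / (s_g · s_h) = 14.456 / (1.278 × 15.887)
  = 14.456 / 20.3036 ≈ 0.7120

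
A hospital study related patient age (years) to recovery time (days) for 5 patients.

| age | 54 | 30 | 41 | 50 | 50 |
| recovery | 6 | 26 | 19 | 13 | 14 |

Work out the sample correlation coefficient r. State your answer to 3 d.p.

n = 5, Σx = 225, Σy = 78, Σx² = 10497, Σy² = 1438, Σxy = 3233
nΣxy − ΣxΣy = 16165 − 17550 = -1385
nΣx² − (Σx)² = 52485 − 50625 = 1860; nΣy² − (Σy)² = 7190 − 6084 = 1106
r = -1385 / √(1860 × 1106) = -1385 / 1434.2803 ≈ -0.966

-0.966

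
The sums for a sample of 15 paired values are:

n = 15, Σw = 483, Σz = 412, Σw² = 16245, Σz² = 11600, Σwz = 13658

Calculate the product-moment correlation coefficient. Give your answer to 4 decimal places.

r = (nΣwz − ΣwΣz) / √[(nΣw² − (Σw)²)(nΣz² − (Σz)²)]
Numerator: 15×13658 − 483×412 = 5874
Denominator: √[(243675 − 233289)(174000 − 169744)] = √[10386 × 4256] = 6648.5198
r = 5874 / 6648.5198 ≈ 0.8835

0.8835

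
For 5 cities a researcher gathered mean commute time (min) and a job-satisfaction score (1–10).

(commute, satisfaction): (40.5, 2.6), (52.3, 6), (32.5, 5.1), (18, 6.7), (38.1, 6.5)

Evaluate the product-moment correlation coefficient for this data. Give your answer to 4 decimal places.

-0.2728

n = 5, Σx = 181.4, Σy = 26.9, Σx² = 7207.4, Σy² = 155.91, Σxy = 953.1
nΣxy − ΣxΣy = 4765.5 − 4879.66 = -114.16
nΣx² − (Σx)² = 36037 − 32905.96 = 3131.04; nΣy² − (Σy)² = 779.55 − 723.61 = 55.94
r = -114.16 / √(3131.04 × 55.94) = -114.16 / 418.5097 ≈ -0.2728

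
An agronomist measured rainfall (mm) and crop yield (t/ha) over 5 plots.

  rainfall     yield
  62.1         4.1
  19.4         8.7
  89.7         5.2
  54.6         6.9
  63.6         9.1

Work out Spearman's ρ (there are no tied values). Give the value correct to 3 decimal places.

Rank rainfall: 3, 1, 5, 2, 4
Rank yield: 1, 4, 2, 3, 5
d = rank(rainfall) − rank(yield): 2, -3, 3, -1, -1; Σd² = 24
ρ = 1 − 6Σd² / [n(n²−1)] = 1 − 6×24 / (5×24) = 1 − 144/120 ≈ -0.200

-0.200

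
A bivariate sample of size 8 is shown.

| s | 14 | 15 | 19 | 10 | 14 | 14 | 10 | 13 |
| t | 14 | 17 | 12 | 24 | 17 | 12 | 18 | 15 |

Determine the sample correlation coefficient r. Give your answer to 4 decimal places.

n = 8, Σs = 109, Σt = 129, Σs² = 1543, Σt² = 2187, Σst = 1700
nΣst − ΣsΣt = 13600 − 14061 = -461
nΣs² − (Σs)² = 12344 − 11881 = 463; nΣt² − (Σt)² = 17496 − 16641 = 855
r = -461 / √(463 × 855) = -461 / 629.1780 ≈ -0.7327

-0.7327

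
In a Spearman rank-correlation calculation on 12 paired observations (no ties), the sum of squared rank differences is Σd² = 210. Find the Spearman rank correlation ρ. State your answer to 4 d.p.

ρ = 1 − 6Σd² / [n(n²−1)] = 1 − 6×210 / (12×143)
  = 1 − 1260/1716 = 1 − 0.73427 ≈ 0.2657

0.2657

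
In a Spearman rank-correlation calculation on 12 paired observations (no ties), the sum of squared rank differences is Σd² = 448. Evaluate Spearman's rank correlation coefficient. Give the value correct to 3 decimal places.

-0.566

ρ = 1 − 6Σd² / [n(n²−1)] = 1 − 6×448 / (12×143)
  = 1 − 2688/1716 = 1 − 1.5664 ≈ -0.566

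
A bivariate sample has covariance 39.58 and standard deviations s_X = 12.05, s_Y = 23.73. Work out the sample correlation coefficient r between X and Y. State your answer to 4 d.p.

r = Cov(X,Y) / (s_X · s_Y) = 39.58 / (12.05 × 23.73)
  = 39.58 / 285.9465 ≈ 0.1384

0.1384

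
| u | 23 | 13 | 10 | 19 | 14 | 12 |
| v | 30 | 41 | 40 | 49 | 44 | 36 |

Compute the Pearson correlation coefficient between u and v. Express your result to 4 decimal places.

n = 6, Σu = 91, Σv = 240, Σu² = 1499, Σv² = 9814, Σuv = 3602
nΣuv − ΣuΣv = 21612 − 21840 = -228
nΣu² − (Σu)² = 8994 − 8281 = 713; nΣv² − (Σv)² = 58884 − 57600 = 1284
r = -228 / √(713 × 1284) = -228 / 956.8135 ≈ -0.2383

-0.2383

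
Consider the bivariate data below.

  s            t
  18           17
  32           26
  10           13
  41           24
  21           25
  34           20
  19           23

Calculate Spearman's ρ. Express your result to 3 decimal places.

0.607

Rank s: 2, 5, 1, 7, 4, 6, 3
Rank t: 2, 7, 1, 5, 6, 3, 4
d = rank(s) − rank(t): 0, -2, 0, 2, -2, 3, -1; Σd² = 22
ρ = 1 − 6Σd² / [n(n²−1)] = 1 − 6×22 / (7×48) = 1 − 132/336 ≈ 0.607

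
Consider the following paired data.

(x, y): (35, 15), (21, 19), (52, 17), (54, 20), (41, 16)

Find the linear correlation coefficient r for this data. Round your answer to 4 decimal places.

0.1057

n = 5, Σx = 203, Σy = 87, Σx² = 8967, Σy² = 1531, Σxy = 3544
nΣxy − ΣxΣy = 17720 − 17661 = 59
nΣx² − (Σx)² = 44835 − 41209 = 3626; nΣy² − (Σy)² = 7655 − 7569 = 86
r = 59 / √(3626 × 86) = 59 / 558.4228 ≈ 0.1057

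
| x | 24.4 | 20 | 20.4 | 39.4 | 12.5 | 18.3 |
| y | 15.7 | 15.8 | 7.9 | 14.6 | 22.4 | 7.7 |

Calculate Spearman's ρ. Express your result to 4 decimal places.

-0.2571

Rank x: 5, 3, 4, 6, 1, 2
Rank y: 4, 5, 2, 3, 6, 1
d = rank(x) − rank(y): 1, -2, 2, 3, -5, 1; Σd² = 44
ρ = 1 − 6Σd² / [n(n²−1)] = 1 − 6×44 / (6×35) = 1 − 264/210 ≈ -0.2571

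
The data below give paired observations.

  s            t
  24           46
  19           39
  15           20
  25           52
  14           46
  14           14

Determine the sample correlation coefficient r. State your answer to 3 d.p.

0.696

n = 6, Σs = 111, Σt = 217, Σs² = 2179, Σt² = 9053, Σst = 4285
nΣst − ΣsΣt = 25710 − 24087 = 1623
nΣs² − (Σs)² = 13074 − 12321 = 753; nΣt² − (Σt)² = 54318 − 47089 = 7229
r = 1623 / √(753 × 7229) = 1623 / 2333.1174 ≈ 0.696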